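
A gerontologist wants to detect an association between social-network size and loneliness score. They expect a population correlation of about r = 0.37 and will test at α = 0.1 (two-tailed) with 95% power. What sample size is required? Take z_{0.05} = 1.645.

Fisher's z: C = ½·ln((1+r)/(1−r)) = ½·ln(2.1746) = 0.3884.
n = ((z_{α/2} + z_β)/C)² + 3.
(1.645 + 1.645) / 0.3884 = 3.290 / 0.3884 = 8.471.
n = 8.471² + 3 = 71.75 + 3 = 74.8.
Round up.

n = 75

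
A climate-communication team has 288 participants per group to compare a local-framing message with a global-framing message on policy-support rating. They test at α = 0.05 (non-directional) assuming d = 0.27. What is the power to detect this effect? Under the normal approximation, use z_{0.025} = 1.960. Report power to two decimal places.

For two equal groups, power = Φ(d·√(n/2) − z_{α/2}).
d·√(n/2) = 0.27 × √(288/2) = 0.27 × 12.000 = 3.240.
z_β = 3.240 − 1.960 = 1.280.
Power = Φ(1.280) = 0.900.

power ≈ 0.90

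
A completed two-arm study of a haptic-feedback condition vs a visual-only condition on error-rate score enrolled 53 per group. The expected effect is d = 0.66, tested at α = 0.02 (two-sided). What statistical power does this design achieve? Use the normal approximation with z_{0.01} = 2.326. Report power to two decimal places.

For two equal groups, power = Φ(d·√(n/2) − z_{α/2}).
d·√(n/2) = 0.66 × √(53/2) = 0.66 × 5.148 = 3.398.
z_β = 3.398 − 2.326 = 1.072.
Power = Φ(1.072) = 0.858.

power ≈ 0.86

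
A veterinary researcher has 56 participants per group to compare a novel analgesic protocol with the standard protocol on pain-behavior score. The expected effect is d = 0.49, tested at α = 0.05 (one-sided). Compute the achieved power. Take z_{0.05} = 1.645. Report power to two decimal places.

power ≈ 0.83

For two equal groups, power = Φ(d·√(n/2) − z_{α}).
d·√(n/2) = 0.49 × √(56/2) = 0.49 × 5.292 = 2.593.
z_β = 2.593 − 1.645 = 0.948.
Power = Φ(0.948) = 0.828.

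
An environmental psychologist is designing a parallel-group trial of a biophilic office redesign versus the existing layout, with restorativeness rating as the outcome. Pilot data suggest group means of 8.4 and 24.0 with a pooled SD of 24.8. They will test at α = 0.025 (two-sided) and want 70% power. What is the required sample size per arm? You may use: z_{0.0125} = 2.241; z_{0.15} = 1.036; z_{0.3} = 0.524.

Cohen's d = |M₁ − M₂| / SD_pooled = |8.4 − 24.0| / 24.8 = 15.6 / 24.8 = 0.629.
For two independent groups with equal n: n = 2·((z_{α/2} + z_β) / d)².
z_{α/2} + z_β = 2.241 + 0.524 = 2.765.
n = 2 × (2.765 / 0.629)² = 2 × 4.396² = 2 × 19.32 = 38.6.
Round up to the next whole participant.

n = 39 per group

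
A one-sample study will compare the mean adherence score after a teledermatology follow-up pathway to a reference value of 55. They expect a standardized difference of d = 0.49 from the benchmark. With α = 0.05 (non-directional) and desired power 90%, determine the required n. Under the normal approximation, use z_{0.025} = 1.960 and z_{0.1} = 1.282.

For a one-sample test: n = ((z_{α/2} + z_β) / d)².
z_{α/2} + z_β = 1.960 + 1.282 = 3.242.
n = (3.242 / 0.49)² = 6.616² = 43.78.
Round up.

n = 44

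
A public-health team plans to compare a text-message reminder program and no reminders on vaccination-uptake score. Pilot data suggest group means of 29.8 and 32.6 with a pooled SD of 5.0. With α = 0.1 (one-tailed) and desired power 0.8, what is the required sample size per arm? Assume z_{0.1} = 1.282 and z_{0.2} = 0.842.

Cohen's d = |M₁ − M₂| / SD_pooled = |29.8 − 32.6| / 5.0 = 2.8 / 5.0 = 0.560.
For two independent groups with equal n: n = 2·((z_{α} + z_β) / d)².
z_{α} + z_β = 1.282 + 0.842 = 2.124.
n = 2 × (2.124 / 0.560)² = 2 × 3.793² = 2 × 14.39 = 28.8.
Round up to the next whole participant.

n = 29 per group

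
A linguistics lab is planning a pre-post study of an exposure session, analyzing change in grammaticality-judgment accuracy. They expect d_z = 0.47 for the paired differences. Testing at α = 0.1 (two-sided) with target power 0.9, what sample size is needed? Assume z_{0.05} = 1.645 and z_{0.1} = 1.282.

For a paired (one-sample on differences) test: n = ((z_{α/2} + z_β) / d)².
z_{α/2} + z_β = 1.645 + 1.282 = 2.927.
n = (2.927 / 0.47)² = 6.228² = 38.78.
Round up.

n = 39 pairs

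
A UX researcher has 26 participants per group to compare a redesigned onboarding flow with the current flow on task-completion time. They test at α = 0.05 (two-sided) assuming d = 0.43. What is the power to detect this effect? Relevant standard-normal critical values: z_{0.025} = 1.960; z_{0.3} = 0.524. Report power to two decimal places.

power ≈ 0.34

For two equal groups, power = Φ(d·√(n/2) − z_{α/2}).
d·√(n/2) = 0.43 × √(26/2) = 0.43 × 3.606 = 1.550.
z_β = 1.550 − 1.960 = -0.410.
Power = Φ(-0.410) = 0.341.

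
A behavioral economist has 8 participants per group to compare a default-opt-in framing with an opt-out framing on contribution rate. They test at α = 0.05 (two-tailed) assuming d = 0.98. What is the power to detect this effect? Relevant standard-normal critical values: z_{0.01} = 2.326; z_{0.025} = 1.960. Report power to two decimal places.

power ≈ 0.50

For two equal groups, power = Φ(d·√(n/2) − z_{α/2}).
d·√(n/2) = 0.98 × √(8/2) = 0.98 × 2.000 = 1.960.
z_β = 1.960 − 1.960 = 0.000.
Power = Φ(0.000) = 0.500.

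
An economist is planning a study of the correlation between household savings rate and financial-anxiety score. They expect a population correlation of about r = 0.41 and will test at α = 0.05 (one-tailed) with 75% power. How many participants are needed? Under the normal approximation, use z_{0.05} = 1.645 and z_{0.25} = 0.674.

Fisher's z: C = ½·ln((1+r)/(1−r)) = ½·ln(2.3898) = 0.4356.
n = ((z_{α} + z_β)/C)² + 3.
(1.645 + 0.674) / 0.4356 = 2.319 / 0.4356 = 5.324.
n = 5.324² + 3 = 28.34 + 3 = 31.3.
Round up.

n = 32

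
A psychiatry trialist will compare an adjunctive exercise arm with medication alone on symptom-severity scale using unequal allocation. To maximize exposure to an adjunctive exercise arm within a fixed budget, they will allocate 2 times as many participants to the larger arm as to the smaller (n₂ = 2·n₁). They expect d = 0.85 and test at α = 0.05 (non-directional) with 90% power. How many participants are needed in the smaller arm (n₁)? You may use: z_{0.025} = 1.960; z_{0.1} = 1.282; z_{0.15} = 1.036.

n₁ = 22

With allocation ratio k = n₂/n₁ = 2, Var(x̄₁−x̄₂) = σ²(1/n₁ + 1/(k·n₁)) = σ²·(k+1)/(k·n₁).
So n₁ = (1 + 1/k)·((z_{α/2} + z_β)/d)² = 1.500 × (3.242/0.85)².
n₁ = 1.500 × 14.55 = 21.8.
Round up: n₁ = 22, giving n₂ = 2 × 22 = 44.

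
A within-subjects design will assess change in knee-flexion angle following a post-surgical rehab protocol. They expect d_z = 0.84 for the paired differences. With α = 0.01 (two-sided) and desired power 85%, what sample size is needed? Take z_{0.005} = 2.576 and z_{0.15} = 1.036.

n = 19 pairs

For a paired (one-sample on differences) test: n = ((z_{α/2} + z_β) / d)².
z_{α/2} + z_β = 2.576 + 1.036 = 3.612.
n = (3.612 / 0.84)² = 4.300² = 18.49.
Round up.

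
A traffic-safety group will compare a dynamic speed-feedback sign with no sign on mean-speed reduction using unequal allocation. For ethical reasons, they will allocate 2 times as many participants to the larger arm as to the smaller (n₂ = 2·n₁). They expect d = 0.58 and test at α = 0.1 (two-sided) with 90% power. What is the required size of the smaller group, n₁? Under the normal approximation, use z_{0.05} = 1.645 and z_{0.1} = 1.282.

n₁ = 39

With allocation ratio k = n₂/n₁ = 2, Var(x̄₁−x̄₂) = σ²(1/n₁ + 1/(k·n₁)) = σ²·(k+1)/(k·n₁).
So n₁ = (1 + 1/k)·((z_{α/2} + z_β)/d)² = 1.500 × (2.927/0.58)².
n₁ = 1.500 × 25.47 = 38.2.
Round up: n₁ = 39, giving n₂ = 2 × 39 = 78.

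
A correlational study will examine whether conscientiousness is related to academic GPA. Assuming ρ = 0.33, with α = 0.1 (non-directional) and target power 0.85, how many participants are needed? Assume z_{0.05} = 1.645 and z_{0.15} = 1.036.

Fisher's z: C = ½·ln((1+r)/(1−r)) = ½·ln(1.9851) = 0.3428.
n = ((z_{α/2} + z_β)/C)² + 3.
(1.645 + 1.036) / 0.3428 = 2.681 / 0.3428 = 7.821.
n = 7.821² + 3 = 61.17 + 3 = 64.2.
Round up.

n = 65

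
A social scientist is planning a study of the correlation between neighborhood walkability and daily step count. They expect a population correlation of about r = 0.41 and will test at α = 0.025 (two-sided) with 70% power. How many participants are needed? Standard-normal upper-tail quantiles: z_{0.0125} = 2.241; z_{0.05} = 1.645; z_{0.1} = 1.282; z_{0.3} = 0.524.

Fisher's z: C = ½·ln((1+r)/(1−r)) = ½·ln(2.3898) = 0.4356.
n = ((z_{α/2} + z_β)/C)² + 3.
(2.241 + 0.524) / 0.4356 = 2.765 / 0.4356 = 6.348.
n = 6.348² + 3 = 40.29 + 3 = 43.3.
Round up.

n = 44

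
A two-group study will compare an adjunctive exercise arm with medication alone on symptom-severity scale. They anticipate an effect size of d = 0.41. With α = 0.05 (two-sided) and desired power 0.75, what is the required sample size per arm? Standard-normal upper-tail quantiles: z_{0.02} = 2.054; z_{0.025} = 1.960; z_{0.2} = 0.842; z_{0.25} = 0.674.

n = 83 per group

For two independent groups with equal n: n = 2·((z_{α/2} + z_β) / d)².
z_{α/2} + z_β = 1.960 + 0.674 = 2.634.
n = 2 × (2.634 / 0.41)² = 2 × 6.424² = 2 × 41.27 = 82.5.
Round up to the next whole participant.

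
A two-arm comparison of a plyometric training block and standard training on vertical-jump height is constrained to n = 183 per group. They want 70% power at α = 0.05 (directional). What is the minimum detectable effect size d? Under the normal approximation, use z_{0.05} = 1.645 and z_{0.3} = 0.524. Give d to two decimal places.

For two independent groups of n = 183 each: d_min = (z_{α} + z_β)·√(2/n).
z-sum = 1.645 + 0.524 = 2.169.
d_min = 2.169 × √(2/183) = 2.169 × 0.1045 = 0.227.

d_min ≈ 0.23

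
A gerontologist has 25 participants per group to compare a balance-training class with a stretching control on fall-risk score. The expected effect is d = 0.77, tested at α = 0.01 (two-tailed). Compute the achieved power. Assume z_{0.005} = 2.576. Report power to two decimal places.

For two equal groups, power = Φ(d·√(n/2) − z_{α/2}).
d·√(n/2) = 0.77 × √(25/2) = 0.77 × 3.536 = 2.722.
z_β = 2.722 − 2.576 = 0.146.
Power = Φ(0.146) = 0.558.

power ≈ 0.56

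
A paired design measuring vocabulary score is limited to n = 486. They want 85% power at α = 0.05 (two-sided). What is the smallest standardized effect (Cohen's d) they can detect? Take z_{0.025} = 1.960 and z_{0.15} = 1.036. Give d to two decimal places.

For a single sample (or paired design) of n = 486: d_min = (z_{α/2} + z_β)/√n.
z-sum = 1.960 + 1.036 = 2.996.
d_min = 2.996 / √486 = 2.996 / 22.045 = 0.136.

d_min ≈ 0.14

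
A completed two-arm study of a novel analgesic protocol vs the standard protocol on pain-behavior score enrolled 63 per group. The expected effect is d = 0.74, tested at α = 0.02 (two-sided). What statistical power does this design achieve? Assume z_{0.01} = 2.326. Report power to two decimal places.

power ≈ 0.97

For two equal groups, power = Φ(d·√(n/2) − z_{α/2}).
d·√(n/2) = 0.74 × √(63/2) = 0.74 × 5.612 = 4.153.
z_β = 4.153 − 2.326 = 1.827.
Power = Φ(1.827) = 0.966.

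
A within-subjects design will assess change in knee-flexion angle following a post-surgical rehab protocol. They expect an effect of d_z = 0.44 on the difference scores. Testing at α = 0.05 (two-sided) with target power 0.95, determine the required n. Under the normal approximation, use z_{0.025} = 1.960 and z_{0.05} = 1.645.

n = 68 pairs

For a paired (one-sample on differences) test: n = ((z_{α/2} + z_β) / d)².
z_{α/2} + z_β = 1.960 + 1.645 = 3.605.
n = (3.605 / 0.44)² = 8.193² = 67.13.
Round up.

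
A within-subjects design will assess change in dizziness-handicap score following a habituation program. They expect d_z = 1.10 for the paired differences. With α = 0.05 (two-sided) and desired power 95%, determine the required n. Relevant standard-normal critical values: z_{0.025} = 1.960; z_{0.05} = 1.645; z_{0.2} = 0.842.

n = 11 pairs

For a paired (one-sample on differences) test: n = ((z_{α/2} + z_β) / d)².
z_{α/2} + z_β = 1.960 + 1.645 = 3.605.
n = (3.605 / 1.10)² = 3.277² = 10.74.
Round up.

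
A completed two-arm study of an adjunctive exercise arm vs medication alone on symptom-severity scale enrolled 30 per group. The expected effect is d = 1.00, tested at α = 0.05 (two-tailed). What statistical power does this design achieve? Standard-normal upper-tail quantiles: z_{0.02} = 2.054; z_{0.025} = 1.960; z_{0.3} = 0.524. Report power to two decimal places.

For two equal groups, power = Φ(d·√(n/2) − z_{α/2}).
d·√(n/2) = 1.00 × √(30/2) = 1.00 × 3.873 = 3.873.
z_β = 3.873 − 1.960 = 1.913.
Power = Φ(1.913) = 0.972.

power ≈ 0.97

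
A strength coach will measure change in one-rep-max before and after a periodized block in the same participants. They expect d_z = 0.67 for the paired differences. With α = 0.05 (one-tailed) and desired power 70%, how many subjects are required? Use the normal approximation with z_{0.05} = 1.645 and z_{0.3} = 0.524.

For a paired (one-sample on differences) test: n = ((z_{α} + z_β) / d)².
z_{α} + z_β = 1.645 + 0.524 = 2.169.
n = (2.169 / 0.67)² = 3.237² = 10.48.
Round up.

n = 11 pairs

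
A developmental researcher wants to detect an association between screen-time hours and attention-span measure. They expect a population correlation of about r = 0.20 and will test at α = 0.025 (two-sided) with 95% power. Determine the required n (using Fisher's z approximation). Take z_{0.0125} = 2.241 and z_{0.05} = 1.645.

n = 371

Fisher's z: C = ½·ln((1+r)/(1−r)) = ½·ln(1.5000) = 0.2027.
n = ((z_{α/2} + z_β)/C)² + 3.
(2.241 + 1.645) / 0.2027 = 3.886 / 0.2027 = 19.171.
n = 19.171² + 3 = 367.53 + 3 = 370.5.
Round up.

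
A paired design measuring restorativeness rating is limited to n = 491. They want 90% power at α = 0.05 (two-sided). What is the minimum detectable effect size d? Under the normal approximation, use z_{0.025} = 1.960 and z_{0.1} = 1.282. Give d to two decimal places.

For a single sample (or paired design) of n = 491: d_min = (z_{α/2} + z_β)/√n.
z-sum = 1.960 + 1.282 = 3.242.
d_min = 3.242 / √491 = 3.242 / 22.159 = 0.146.

d_min ≈ 0.15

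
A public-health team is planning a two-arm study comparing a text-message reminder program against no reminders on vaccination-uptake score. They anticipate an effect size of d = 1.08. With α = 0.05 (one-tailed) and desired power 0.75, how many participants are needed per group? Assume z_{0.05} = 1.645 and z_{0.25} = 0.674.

For two independent groups with equal n: n = 2·((z_{α} + z_β) / d)².
z_{α} + z_β = 1.645 + 0.674 = 2.319.
n = 2 × (2.319 / 1.08)² = 2 × 2.147² = 2 × 4.61 = 9.2.
Round up to the next whole participant.

n = 10 per group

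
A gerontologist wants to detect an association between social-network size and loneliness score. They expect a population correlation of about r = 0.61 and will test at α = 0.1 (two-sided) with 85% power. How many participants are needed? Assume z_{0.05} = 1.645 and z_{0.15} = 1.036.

Fisher's z: C = ½·ln((1+r)/(1−r)) = ½·ln(4.1282) = 0.7089.
n = ((z_{α/2} + z_β)/C)² + 3.
(1.645 + 1.036) / 0.7089 = 2.681 / 0.7089 = 3.782.
n = 3.782² + 3 = 14.30 + 3 = 17.3.
Round up.

n = 18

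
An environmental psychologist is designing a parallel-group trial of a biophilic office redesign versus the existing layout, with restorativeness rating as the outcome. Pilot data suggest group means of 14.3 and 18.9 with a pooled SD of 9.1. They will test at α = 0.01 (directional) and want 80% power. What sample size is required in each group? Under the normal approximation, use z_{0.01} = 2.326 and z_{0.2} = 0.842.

n = 79 per group

Cohen's d = |M₁ − M₂| / SD_pooled = |14.3 − 18.9| / 9.1 = 4.6 / 9.1 = 0.505.
For two independent groups with equal n: n = 2·((z_{α} + z_β) / d)².
z_{α} + z_β = 2.326 + 0.842 = 3.168.
n = 2 × (3.168 / 0.505)² = 2 × 6.273² = 2 × 39.35 = 78.7.
Round up to the next whole participant.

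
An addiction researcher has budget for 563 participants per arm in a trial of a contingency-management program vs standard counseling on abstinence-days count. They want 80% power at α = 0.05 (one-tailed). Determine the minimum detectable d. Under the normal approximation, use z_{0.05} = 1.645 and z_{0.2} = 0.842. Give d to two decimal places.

For two independent groups of n = 563 each: d_min = (z_{α} + z_β)·√(2/n).
z-sum = 1.645 + 0.842 = 2.487.
d_min = 2.487 × √(2/563) = 2.487 × 0.0596 = 0.148.

d_min ≈ 0.15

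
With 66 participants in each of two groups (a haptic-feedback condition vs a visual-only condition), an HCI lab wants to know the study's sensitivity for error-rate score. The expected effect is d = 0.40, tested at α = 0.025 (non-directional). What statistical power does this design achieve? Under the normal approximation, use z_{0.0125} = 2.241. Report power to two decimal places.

For two equal groups, power = Φ(d·√(n/2) − z_{α/2}).
d·√(n/2) = 0.40 × √(66/2) = 0.40 × 5.745 = 2.298.
z_β = 2.298 − 2.241 = 0.057.
Power = Φ(0.057) = 0.523.

power ≈ 0.52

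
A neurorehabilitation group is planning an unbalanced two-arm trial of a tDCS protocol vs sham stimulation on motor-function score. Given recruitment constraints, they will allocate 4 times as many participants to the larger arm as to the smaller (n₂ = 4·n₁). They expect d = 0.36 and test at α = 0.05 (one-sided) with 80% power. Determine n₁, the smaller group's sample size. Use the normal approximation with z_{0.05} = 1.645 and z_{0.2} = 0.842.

With allocation ratio k = n₂/n₁ = 4, Var(x̄₁−x̄₂) = σ²(1/n₁ + 1/(k·n₁)) = σ²·(k+1)/(k·n₁).
So n₁ = (1 + 1/k)·((z_{α} + z_β)/d)² = 1.250 × (2.487/0.36)².
n₁ = 1.250 × 47.73 = 59.7.
Round up: n₁ = 60, giving n₂ = 4 × 60 = 240.

n₁ = 60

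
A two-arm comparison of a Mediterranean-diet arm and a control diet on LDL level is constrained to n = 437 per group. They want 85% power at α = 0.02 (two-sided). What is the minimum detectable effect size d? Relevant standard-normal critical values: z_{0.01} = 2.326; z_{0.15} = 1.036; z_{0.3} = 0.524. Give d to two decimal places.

For two independent groups of n = 437 each: d_min = (z_{α/2} + z_β)·√(2/n).
z-sum = 2.326 + 1.036 = 3.362.
d_min = 3.362 × √(2/437) = 3.362 × 0.0677 = 0.227.

d_min ≈ 0.23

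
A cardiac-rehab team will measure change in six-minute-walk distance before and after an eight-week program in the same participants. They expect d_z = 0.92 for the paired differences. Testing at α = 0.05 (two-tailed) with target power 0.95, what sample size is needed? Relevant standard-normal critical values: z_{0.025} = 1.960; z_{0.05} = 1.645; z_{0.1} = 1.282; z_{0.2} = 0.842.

For a paired (one-sample on differences) test: n = ((z_{α/2} + z_β) / d)².
z_{α/2} + z_β = 1.960 + 1.645 = 3.605.
n = (3.605 / 0.92)² = 3.918² = 15.35.
Round up.

n = 16 pairs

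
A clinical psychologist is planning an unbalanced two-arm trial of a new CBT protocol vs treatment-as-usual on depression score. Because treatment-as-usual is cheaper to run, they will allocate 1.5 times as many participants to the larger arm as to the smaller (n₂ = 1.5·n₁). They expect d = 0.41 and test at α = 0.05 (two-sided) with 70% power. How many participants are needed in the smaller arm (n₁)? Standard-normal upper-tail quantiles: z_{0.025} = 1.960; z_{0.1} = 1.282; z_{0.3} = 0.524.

n₁ = 62

With allocation ratio k = n₂/n₁ = 1.5, Var(x̄₁−x̄₂) = σ²(1/n₁ + 1/(k·n₁)) = σ²·(k+1)/(k·n₁).
So n₁ = (1 + 1/k)·((z_{α/2} + z_β)/d)² = 1.667 × (2.484/0.41)².
n₁ = 1.667 × 36.71 = 61.2.
Round up: n₁ = 62, giving n₂ = 1.5 × 62 = 93.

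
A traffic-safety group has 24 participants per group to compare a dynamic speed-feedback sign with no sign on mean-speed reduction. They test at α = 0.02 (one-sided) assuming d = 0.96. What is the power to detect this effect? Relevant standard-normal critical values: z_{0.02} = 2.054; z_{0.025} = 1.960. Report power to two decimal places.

power ≈ 0.90

For two equal groups, power = Φ(d·√(n/2) − z_{α}).
d·√(n/2) = 0.96 × √(24/2) = 0.96 × 3.464 = 3.326.
z_β = 3.326 − 2.054 = 1.272.
Power = Φ(1.272) = 0.898.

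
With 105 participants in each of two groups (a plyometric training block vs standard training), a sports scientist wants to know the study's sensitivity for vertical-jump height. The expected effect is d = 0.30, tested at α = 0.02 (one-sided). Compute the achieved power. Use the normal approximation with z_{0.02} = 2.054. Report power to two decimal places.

power ≈ 0.55

For two equal groups, power = Φ(d·√(n/2) − z_{α}).
d·√(n/2) = 0.30 × √(105/2) = 0.30 × 7.246 = 2.174.
z_β = 2.174 − 2.054 = 0.120.
Power = Φ(0.120) = 0.548.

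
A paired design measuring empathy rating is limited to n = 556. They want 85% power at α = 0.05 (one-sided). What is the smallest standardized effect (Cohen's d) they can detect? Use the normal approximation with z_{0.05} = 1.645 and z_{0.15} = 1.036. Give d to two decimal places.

For a single sample (or paired design) of n = 556: d_min = (z_{α} + z_β)/√n.
z-sum = 1.645 + 1.036 = 2.681.
d_min = 2.681 / √556 = 2.681 / 23.580 = 0.114.

d_min ≈ 0.11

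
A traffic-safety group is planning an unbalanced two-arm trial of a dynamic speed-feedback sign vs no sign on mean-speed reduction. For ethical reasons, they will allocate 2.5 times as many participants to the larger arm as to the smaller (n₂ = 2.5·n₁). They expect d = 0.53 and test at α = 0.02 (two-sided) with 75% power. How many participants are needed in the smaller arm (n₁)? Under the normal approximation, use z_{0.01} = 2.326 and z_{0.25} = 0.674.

With allocation ratio k = n₂/n₁ = 2.5, Var(x̄₁−x̄₂) = σ²(1/n₁ + 1/(k·n₁)) = σ²·(k+1)/(k·n₁).
So n₁ = (1 + 1/k)·((z_{α/2} + z_β)/d)² = 1.400 × (3.000/0.53)².
n₁ = 1.400 × 32.04 = 44.9.
Round up: n₁ = 45, giving n₂ = ⌈2.5 × 45⌉ = ⌈112.5⌉ = 113.

n₁ = 45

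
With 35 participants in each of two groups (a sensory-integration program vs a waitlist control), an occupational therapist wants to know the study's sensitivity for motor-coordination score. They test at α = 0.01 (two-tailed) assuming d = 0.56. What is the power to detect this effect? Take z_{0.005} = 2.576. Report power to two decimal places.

For two equal groups, power = Φ(d·√(n/2) − z_{α/2}).
d·√(n/2) = 0.56 × √(35/2) = 0.56 × 4.183 = 2.343.
z_β = 2.343 − 2.576 = -0.233.
Power = Φ(-0.233) = 0.408.

power ≈ 0.41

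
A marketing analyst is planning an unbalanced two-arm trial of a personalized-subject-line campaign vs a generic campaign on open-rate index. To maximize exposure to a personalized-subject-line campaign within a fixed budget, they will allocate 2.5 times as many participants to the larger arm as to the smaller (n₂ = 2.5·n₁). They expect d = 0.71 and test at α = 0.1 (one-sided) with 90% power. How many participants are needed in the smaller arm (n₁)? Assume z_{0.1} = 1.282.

With allocation ratio k = n₂/n₁ = 2.5, Var(x̄₁−x̄₂) = σ²(1/n₁ + 1/(k·n₁)) = σ²·(k+1)/(k·n₁).
So n₁ = (1 + 1/k)·((z_{α} + z_β)/d)² = 1.400 × (2.564/0.71)².
n₁ = 1.400 × 13.04 = 18.3.
Round up: n₁ = 19, giving n₂ = ⌈2.5 × 19⌉ = ⌈47.5⌉ = 48.

n₁ = 19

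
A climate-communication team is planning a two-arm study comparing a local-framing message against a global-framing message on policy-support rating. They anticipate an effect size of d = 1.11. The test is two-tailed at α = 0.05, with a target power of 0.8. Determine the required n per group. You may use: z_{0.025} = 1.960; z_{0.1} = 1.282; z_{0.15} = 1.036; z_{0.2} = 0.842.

For two independent groups with equal n: n = 2·((z_{α/2} + z_β) / d)².
z_{α/2} + z_β = 1.960 + 0.842 = 2.802.
n = 2 × (2.802 / 1.11)² = 2 × 2.524² = 2 × 6.37 = 12.7.
Round up to the next whole participant.

n = 13 per group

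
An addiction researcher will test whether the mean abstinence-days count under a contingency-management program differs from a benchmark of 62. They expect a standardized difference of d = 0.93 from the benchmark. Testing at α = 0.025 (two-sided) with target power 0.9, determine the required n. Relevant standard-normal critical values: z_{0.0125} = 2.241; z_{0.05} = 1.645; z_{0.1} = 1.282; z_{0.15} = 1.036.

For a one-sample test: n = ((z_{α/2} + z_β) / d)².
z_{α/2} + z_β = 2.241 + 1.282 = 3.523.
n = (3.523 / 0.93)² = 3.788² = 14.35.
Round up.

n = 15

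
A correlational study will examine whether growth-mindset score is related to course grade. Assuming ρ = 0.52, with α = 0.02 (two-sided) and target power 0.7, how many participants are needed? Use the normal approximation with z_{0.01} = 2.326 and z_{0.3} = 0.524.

Fisher's z: C = ½·ln((1+r)/(1−r)) = ½·ln(3.1667) = 0.5763.
n = ((z_{α/2} + z_β)/C)² + 3.
(2.326 + 0.524) / 0.5763 = 2.850 / 0.5763 = 4.945.
n = 4.945² + 3 = 24.46 + 3 = 27.5.
Round up.

n = 28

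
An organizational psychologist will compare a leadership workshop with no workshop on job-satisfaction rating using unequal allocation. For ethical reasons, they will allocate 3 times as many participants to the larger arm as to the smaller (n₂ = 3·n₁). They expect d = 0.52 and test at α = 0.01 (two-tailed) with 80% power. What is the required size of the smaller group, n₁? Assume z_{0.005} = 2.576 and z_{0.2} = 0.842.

n₁ = 58

With allocation ratio k = n₂/n₁ = 3, Var(x̄₁−x̄₂) = σ²(1/n₁ + 1/(k·n₁)) = σ²·(k+1)/(k·n₁).
So n₁ = (1 + 1/k)·((z_{α/2} + z_β)/d)² = 1.333 × (3.418/0.52)².
n₁ = 1.333 × 43.21 = 57.6.
Round up: n₁ = 58, giving n₂ = 3 × 58 = 174.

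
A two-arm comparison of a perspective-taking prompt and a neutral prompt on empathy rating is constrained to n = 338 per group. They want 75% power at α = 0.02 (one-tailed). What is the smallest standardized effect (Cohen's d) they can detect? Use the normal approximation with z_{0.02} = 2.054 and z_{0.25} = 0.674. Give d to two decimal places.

d_min ≈ 0.21

For two independent groups of n = 338 each: d_min = (z_{α} + z_β)·√(2/n).
z-sum = 2.054 + 0.674 = 2.728.
d_min = 2.728 × √(2/338) = 2.728 × 0.0769 = 0.210.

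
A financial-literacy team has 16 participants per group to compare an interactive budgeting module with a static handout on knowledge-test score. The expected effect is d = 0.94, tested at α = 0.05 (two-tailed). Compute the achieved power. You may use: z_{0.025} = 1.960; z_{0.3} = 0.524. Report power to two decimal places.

power ≈ 0.76

For two equal groups, power = Φ(d·√(n/2) − z_{α/2}).
d·√(n/2) = 0.94 × √(16/2) = 0.94 × 2.828 = 2.659.
z_β = 2.659 − 1.960 = 0.699.
Power = Φ(0.699) = 0.758.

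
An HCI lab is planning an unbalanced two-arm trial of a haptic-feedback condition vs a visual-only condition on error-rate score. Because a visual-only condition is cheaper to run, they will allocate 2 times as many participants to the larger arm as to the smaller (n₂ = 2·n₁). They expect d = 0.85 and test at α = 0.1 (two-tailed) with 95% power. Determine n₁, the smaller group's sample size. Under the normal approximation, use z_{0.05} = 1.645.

n₁ = 23

With allocation ratio k = n₂/n₁ = 2, Var(x̄₁−x̄₂) = σ²(1/n₁ + 1/(k·n₁)) = σ²·(k+1)/(k·n₁).
So n₁ = (1 + 1/k)·((z_{α/2} + z_β)/d)² = 1.500 × (3.290/0.85)².
n₁ = 1.500 × 14.98 = 22.5.
Round up: n₁ = 23, giving n₂ = 2 × 23 = 46.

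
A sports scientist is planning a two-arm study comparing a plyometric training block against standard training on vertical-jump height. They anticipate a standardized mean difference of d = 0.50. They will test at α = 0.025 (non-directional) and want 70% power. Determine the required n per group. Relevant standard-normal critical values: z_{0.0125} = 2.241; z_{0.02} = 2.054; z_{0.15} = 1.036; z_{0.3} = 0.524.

For two independent groups with equal n: n = 2·((z_{α/2} + z_β) / d)².
z_{α/2} + z_β = 2.241 + 0.524 = 2.765.
n = 2 × (2.765 / 0.50)² = 2 × 5.530² = 2 × 30.58 = 61.2.
Round up to the next whole participant.

n = 62 per group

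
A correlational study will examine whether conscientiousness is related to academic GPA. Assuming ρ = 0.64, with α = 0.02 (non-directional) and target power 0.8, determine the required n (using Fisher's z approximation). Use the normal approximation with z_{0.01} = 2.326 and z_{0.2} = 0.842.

n = 21

Fisher's z: C = ½·ln((1+r)/(1−r)) = ½·ln(4.5556) = 0.7582.
n = ((z_{α/2} + z_β)/C)² + 3.
(2.326 + 0.842) / 0.7582 = 3.168 / 0.7582 = 4.178.
n = 4.178² + 3 = 17.46 + 3 = 20.5.
Round up.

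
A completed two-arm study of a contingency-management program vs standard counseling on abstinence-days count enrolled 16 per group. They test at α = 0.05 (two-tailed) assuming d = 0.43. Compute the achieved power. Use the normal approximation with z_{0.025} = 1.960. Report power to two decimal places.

power ≈ 0.23

For two equal groups, power = Φ(d·√(n/2) − z_{α/2}).
d·√(n/2) = 0.43 × √(16/2) = 0.43 × 2.828 = 1.216.
z_β = 1.216 − 1.960 = -0.744.
Power = Φ(-0.744) = 0.229.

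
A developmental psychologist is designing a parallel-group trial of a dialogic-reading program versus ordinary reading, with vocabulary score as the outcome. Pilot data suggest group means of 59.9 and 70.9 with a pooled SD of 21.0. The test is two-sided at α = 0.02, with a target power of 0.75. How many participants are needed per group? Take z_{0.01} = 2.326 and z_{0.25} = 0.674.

n = 66 per group

Cohen's d = |M₁ − M₂| / SD_pooled = |59.9 − 70.9| / 21.0 = 11.0 / 21.0 = 0.524.
For two independent groups with equal n: n = 2·((z_{α/2} + z_β) / d)².
z_{α/2} + z_β = 2.326 + 0.674 = 3.000.
n = 2 × (3.000 / 0.524)² = 2 × 5.725² = 2 × 32.78 = 65.6.
Round up to the next whole participant.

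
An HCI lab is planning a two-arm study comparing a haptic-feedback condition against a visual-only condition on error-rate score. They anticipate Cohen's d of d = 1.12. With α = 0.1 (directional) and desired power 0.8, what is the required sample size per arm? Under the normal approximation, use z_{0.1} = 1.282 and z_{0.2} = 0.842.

n = 8 per group

For two independent groups with equal n: n = 2·((z_{α} + z_β) / d)².
z_{α} + z_β = 1.282 + 0.842 = 2.124.
n = 2 × (2.124 / 1.12)² = 2 × 1.896² = 2 × 3.60 = 7.2.
Round up to the next whole participant.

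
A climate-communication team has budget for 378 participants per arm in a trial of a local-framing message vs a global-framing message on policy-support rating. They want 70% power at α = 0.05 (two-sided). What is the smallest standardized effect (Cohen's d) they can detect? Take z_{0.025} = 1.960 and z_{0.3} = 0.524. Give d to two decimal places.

d_min ≈ 0.18

For two independent groups of n = 378 each: d_min = (z_{α/2} + z_β)·√(2/n).
z-sum = 1.960 + 0.524 = 2.484.
d_min = 2.484 × √(2/378) = 2.484 × 0.0727 = 0.181.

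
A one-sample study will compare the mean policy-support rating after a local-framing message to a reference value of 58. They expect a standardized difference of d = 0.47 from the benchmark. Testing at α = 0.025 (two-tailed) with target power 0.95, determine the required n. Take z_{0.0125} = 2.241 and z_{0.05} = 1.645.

For a one-sample test: n = ((z_{α/2} + z_β) / d)².
z_{α/2} + z_β = 2.241 + 1.645 = 3.886.
n = (3.886 / 0.47)² = 8.268² = 68.36.
Round up.

n = 69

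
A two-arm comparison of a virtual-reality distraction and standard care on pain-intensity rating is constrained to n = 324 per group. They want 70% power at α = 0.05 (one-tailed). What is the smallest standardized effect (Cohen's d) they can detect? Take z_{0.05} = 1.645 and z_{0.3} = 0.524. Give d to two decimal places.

d_min ≈ 0.17

For two independent groups of n = 324 each: d_min = (z_{α} + z_β)·√(2/n).
z-sum = 1.645 + 0.524 = 2.169.
d_min = 2.169 × √(2/324) = 2.169 × 0.0786 = 0.170.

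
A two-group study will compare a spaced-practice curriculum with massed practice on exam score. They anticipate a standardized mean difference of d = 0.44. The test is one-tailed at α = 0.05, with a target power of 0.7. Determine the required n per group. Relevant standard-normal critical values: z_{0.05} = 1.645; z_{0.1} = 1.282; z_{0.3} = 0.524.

For two independent groups with equal n: n = 2·((z_{α} + z_β) / d)².
z_{α} + z_β = 1.645 + 0.524 = 2.169.
n = 2 × (2.169 / 0.44)² = 2 × 4.930² = 2 × 24.30 = 48.6.
Round up to the next whole participant.

n = 49 per group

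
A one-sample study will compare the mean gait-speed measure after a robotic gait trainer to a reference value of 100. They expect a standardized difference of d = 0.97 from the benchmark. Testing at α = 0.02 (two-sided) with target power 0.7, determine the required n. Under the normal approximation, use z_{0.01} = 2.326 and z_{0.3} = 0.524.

n = 9

For a one-sample test: n = ((z_{α/2} + z_β) / d)².
z_{α/2} + z_β = 2.326 + 0.524 = 2.850.
n = (2.850 / 0.97)² = 2.938² = 8.63.
Round up.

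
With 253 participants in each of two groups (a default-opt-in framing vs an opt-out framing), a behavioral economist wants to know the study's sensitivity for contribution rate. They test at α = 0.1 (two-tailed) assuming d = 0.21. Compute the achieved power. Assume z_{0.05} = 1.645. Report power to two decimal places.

For two equal groups, power = Φ(d·√(n/2) − z_{α/2}).
d·√(n/2) = 0.21 × √(253/2) = 0.21 × 11.247 = 2.362.
z_β = 2.362 − 1.645 = 0.717.
Power = Φ(0.717) = 0.763.

power ≈ 0.76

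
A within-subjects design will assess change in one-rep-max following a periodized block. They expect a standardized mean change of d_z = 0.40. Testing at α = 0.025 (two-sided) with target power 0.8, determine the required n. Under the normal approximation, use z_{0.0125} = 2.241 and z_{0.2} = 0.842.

n = 60 pairs

For a paired (one-sample on differences) test: n = ((z_{α/2} + z_β) / d)².
z_{α/2} + z_β = 2.241 + 0.842 = 3.083.
n = (3.083 / 0.40)² = 7.708² = 59.41.
Round up.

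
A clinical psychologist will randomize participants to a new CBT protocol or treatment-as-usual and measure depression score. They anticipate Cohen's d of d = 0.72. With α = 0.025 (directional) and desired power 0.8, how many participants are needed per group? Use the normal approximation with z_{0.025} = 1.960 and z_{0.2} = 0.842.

For two independent groups with equal n: n = 2·((z_{α} + z_β) / d)².
z_{α} + z_β = 1.960 + 0.842 = 2.802.
n = 2 × (2.802 / 0.72)² = 2 × 3.892² = 2 × 15.15 = 30.3.
Round up to the next whole participant.

n = 31 per group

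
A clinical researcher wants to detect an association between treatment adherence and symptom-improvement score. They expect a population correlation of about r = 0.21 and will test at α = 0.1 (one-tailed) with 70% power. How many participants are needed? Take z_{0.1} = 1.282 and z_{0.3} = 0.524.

Fisher's z: C = ½·ln((1+r)/(1−r)) = ½·ln(1.5316) = 0.2132.
n = ((z_{α} + z_β)/C)² + 3.
(1.282 + 0.524) / 0.2132 = 1.806 / 0.2132 = 8.471.
n = 8.471² + 3 = 71.76 + 3 = 74.8.
Round up.

n = 75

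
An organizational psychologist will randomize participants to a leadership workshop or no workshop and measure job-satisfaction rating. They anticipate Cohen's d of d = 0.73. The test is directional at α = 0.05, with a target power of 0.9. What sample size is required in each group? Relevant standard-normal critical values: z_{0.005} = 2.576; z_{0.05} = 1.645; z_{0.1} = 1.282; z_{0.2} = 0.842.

n = 33 per group

For two independent groups with equal n: n = 2·((z_{α} + z_β) / d)².
z_{α} + z_β = 1.645 + 1.282 = 2.927.
n = 2 × (2.927 / 0.73)² = 2 × 4.010² = 2 × 16.08 = 32.2.
Round up to the next whole participant.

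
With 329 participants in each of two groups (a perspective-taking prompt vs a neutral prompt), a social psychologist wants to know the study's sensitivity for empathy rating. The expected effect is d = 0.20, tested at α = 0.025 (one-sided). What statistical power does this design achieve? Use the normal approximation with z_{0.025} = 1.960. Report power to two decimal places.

For two equal groups, power = Φ(d·√(n/2) − z_{α}).
d·√(n/2) = 0.20 × √(329/2) = 0.20 × 12.826 = 2.565.
z_β = 2.565 − 1.960 = 0.605.
Power = Φ(0.605) = 0.727.

power ≈ 0.73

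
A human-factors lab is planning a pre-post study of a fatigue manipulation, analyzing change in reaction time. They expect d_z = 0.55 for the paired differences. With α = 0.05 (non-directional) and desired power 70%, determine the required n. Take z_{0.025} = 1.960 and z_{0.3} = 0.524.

For a paired (one-sample on differences) test: n = ((z_{α/2} + z_β) / d)².
z_{α/2} + z_β = 1.960 + 0.524 = 2.484.
n = (2.484 / 0.55)² = 4.516² = 20.40.
Round up.

n = 21 pairs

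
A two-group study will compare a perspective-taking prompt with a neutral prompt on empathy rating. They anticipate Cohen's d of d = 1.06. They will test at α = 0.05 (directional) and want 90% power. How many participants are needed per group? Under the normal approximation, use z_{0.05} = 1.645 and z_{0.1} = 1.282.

n = 16 per group

For two independent groups with equal n: n = 2·((z_{α} + z_β) / d)².
z_{α} + z_β = 1.645 + 1.282 = 2.927.
n = 2 × (2.927 / 1.06)² = 2 × 2.761² = 2 × 7.62 = 15.2.
Round up to the next whole participant.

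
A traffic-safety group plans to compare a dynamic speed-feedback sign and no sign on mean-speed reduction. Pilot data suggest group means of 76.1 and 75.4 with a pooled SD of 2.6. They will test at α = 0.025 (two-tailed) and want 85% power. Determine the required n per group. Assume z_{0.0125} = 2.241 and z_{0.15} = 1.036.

Cohen's d = |M₁ − M₂| / SD_pooled = |76.1 − 75.4| / 2.6 = 0.7 / 2.6 = 0.269.
For two independent groups with equal n: n = 2·((z_{α/2} + z_β) / d)².
z_{α/2} + z_β = 2.241 + 1.036 = 3.277.
n = 2 × (3.277 / 0.269)² = 2 × 12.182² = 2 × 148.40 = 296.8.
Round up to the next whole participant.

n = 297 per group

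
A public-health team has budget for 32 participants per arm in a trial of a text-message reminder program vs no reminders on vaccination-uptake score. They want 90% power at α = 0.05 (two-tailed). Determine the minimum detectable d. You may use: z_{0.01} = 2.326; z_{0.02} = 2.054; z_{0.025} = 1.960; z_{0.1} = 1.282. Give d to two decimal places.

For two independent groups of n = 32 each: d_min = (z_{α/2} + z_β)·√(2/n).
z-sum = 1.960 + 1.282 = 3.242.
d_min = 3.242 × √(2/32) = 3.242 × 0.2500 = 0.810.

d_min ≈ 0.81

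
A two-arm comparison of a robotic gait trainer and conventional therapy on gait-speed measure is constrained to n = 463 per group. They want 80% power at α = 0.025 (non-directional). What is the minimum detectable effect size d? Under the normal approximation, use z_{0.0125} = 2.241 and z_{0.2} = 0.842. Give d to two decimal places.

d_min ≈ 0.20

For two independent groups of n = 463 each: d_min = (z_{α/2} + z_β)·√(2/n).
z-sum = 2.241 + 0.842 = 3.083.
d_min = 3.083 × √(2/463) = 3.083 × 0.0657 = 0.203.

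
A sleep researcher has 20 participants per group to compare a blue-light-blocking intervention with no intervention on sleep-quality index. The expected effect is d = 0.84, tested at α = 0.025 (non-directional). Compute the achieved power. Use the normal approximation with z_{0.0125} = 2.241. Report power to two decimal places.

power ≈ 0.66

For two equal groups, power = Φ(d·√(n/2) − z_{α/2}).
d·√(n/2) = 0.84 × √(20/2) = 0.84 × 3.162 = 2.656.
z_β = 2.656 − 2.241 = 0.415.
Power = Φ(0.415) = 0.661.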